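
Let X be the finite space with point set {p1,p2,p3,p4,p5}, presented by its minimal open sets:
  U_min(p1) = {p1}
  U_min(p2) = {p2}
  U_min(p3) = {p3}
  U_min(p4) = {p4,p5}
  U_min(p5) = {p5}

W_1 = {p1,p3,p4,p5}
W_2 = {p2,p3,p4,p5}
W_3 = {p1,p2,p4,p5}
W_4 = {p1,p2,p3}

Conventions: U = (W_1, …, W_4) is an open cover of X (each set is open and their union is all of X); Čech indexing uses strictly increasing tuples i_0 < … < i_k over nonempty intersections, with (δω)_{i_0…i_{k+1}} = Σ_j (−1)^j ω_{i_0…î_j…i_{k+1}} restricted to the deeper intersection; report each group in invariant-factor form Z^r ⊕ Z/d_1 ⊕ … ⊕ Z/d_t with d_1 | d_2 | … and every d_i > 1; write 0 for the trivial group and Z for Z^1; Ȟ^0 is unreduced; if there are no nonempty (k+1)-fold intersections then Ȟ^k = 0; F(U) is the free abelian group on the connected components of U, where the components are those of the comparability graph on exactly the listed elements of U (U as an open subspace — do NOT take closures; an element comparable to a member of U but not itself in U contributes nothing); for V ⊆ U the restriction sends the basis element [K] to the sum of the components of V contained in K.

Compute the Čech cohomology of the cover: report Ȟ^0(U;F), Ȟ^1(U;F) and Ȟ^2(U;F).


nerve of the cover:
  W12={p3,p4,p5} W13={p1,p4,p5} W14={p1,p3} W23={p2,p4,p5} W24={p2,p3} W34={p1,p2}
  W123={p4,p5} W124={p3} W134={p1} W234={p2}
components per intersection:
  W1: {p1} {p3} {p4,p5}
  W2: {p2} {p3} {p4,p5}
  W3: {p1} {p2} {p4,p5}
  W4: {p1} {p2} {p3}
  W12: {p3} {p4,p5}
  W13: {p1} {p4,p5}
  W14: {p1} {p3}
  W23: {p2} {p4,p5}
  W24: {p2} {p3}
  W34: {p1} {p2}
  W123: {p4,p5}
  W124: {p3}
  W134: {p1}
  W234: {p2}
C dims 12,12,4; δ0: rk 8, SNF 1^8; δ1: rk 4, SNF 1^4
Ȟ^0 = (12 − 8) − 0 = 4, so Ȟ^0 ≅ Z^4
Ȟ^1 = (12 − 4) − 8 = 0, so Ȟ^1 ≅ 0
Ȟ^2 = (4 − 0) − 4 = 0, so Ȟ^2 ≅ 0

Ȟ^0 = Z^4, Ȟ^1 = 0 and Ȟ^2 = 0


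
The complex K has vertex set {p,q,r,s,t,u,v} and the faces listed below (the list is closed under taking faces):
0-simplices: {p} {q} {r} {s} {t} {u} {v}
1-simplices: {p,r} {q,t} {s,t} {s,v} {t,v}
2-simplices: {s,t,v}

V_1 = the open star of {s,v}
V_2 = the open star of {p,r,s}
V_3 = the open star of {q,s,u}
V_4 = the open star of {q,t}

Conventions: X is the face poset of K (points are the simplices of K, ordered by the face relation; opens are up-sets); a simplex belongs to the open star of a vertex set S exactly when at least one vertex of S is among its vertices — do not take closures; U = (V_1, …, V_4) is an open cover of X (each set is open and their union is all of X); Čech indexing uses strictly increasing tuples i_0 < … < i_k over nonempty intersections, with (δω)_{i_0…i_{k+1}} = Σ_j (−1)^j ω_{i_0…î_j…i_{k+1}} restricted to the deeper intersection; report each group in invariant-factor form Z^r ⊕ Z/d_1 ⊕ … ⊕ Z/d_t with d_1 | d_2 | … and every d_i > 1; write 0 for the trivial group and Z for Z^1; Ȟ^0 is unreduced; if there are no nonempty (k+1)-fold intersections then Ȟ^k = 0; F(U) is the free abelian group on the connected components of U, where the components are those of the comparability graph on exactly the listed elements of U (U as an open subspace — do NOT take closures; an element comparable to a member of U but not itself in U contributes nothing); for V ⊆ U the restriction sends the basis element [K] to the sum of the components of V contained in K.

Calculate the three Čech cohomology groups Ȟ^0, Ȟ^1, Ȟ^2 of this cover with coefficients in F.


Ȟ^0 ≅ Z^3,  Ȟ^1 ≅ 0,  Ȟ^2 ≅ 0

intersection data:
  V1={{s},{v},{s,t},{s,v},{t,v},{s,t,v}} V2={{p},{r},{s},{p,r},{s,t},{s,v},{s,t,v}} V3={{q},{s},{u},{q,t},{s,t},{s,v},{s,t,v}} V4={{q},{t},{q,t},{s,t},{t,v},{s,t,v}}
  V12={{s},{s,t},{s,v},{s,t,v}} V13={{s},{s,t},{s,v},{s,t,v}} V14={{s,t},{t,v},{s,t,v}} V23={{s},{s,t},{s,v},{s,t,v}} V24={{s,t},{s,t,v}} V34={{q},{q,t},{s,t},{s,t,v}}
  V123={{s},{s,t},{s,v},{s,t,v}} V124={{s,t},{s,t,v}} V134={{s,t},{s,t,v}} V234={{s,t},{s,t,v}}
  V1234={{s,t},{s,t,v}}
components per intersection:
  V1: {{s},{v},{s,t},{s,v},{t,v},{s,t,v}}
  V2: {{p},{r},{p,r}} {{s},{s,t},{s,v},{s,t,v}}
  V3: {{q},{q,t}} {{s},{s,t},{s,v},{s,t,v}} {{u}}
  V4: {{q},{t},{q,t},{s,t},{t,v},{s,t,v}}
  V12: {{s},{s,t},{s,v},{s,t,v}}
  V13: {{s},{s,t},{s,v},{s,t,v}}
  V14: {{s,t},{t,v},{s,t,v}}
  V23: {{s},{s,t},{s,v},{s,t,v}}
  V24: {{s,t},{s,t,v}}
  V34: {{q},{q,t}} {{s,t},{s,t,v}}
  V123: {{s},{s,t},{s,v},{s,t,v}}
  V124: {{s,t},{s,t,v}}
  V134: {{s,t},{s,t,v}}
  V234: {{s,t},{s,t,v}}
  V1234: {{s,t},{s,t,v}}
C dims 7,7,4,1; δ0: rk 4, SNF 1^4; δ1: rk 3, SNF 1^3; δ2: rk 1, SNF 1^1
Ȟ^0 = (7 − 4) − 0 = 3, so Ȟ^0 ≅ Z^3
Ȟ^1 = (7 − 3) − 4 = 0, so Ȟ^1 ≅ 0
Ȟ^2 = (4 − 1) − 3 = 0, so Ȟ^2 ≅ 0


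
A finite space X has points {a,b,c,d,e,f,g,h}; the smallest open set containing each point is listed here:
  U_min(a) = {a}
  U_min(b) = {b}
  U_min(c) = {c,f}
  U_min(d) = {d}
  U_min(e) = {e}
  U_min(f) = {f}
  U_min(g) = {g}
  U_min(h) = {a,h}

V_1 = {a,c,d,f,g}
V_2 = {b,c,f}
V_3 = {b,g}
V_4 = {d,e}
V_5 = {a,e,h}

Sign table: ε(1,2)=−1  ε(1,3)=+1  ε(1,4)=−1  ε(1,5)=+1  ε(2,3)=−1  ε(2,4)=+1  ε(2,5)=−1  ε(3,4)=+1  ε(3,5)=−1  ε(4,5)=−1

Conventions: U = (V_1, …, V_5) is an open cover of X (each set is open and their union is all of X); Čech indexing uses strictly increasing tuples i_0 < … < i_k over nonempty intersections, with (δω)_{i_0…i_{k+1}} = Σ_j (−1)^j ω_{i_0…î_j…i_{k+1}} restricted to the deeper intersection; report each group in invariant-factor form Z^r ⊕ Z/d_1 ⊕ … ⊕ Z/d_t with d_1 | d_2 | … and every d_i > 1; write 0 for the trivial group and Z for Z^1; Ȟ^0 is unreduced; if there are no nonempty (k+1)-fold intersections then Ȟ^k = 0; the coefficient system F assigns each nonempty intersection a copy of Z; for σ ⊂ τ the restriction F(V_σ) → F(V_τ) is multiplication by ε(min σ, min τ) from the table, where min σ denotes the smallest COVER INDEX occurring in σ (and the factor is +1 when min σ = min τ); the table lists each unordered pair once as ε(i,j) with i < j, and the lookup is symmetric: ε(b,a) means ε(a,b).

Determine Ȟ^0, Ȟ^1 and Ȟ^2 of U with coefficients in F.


Ȟ^0 ≅ Z, Ȟ^1 ≅ Z^2 and Ȟ^2 ≅ 0

nerve simplices:
  V12={c,f} V13={g} V14={d} V15={a} V23={b} V45={e}
C dims 5,6; δ0: rk 4, SNF 1^4
degree 0: 5−4−0 = 1 → Ȟ^0 ≅ Z
degree 1: 6−0−4 = 2 → Ȟ^1 ≅ Z^2
degree 2: 0−0−0 = 0 → Ȟ^2 ≅ 0


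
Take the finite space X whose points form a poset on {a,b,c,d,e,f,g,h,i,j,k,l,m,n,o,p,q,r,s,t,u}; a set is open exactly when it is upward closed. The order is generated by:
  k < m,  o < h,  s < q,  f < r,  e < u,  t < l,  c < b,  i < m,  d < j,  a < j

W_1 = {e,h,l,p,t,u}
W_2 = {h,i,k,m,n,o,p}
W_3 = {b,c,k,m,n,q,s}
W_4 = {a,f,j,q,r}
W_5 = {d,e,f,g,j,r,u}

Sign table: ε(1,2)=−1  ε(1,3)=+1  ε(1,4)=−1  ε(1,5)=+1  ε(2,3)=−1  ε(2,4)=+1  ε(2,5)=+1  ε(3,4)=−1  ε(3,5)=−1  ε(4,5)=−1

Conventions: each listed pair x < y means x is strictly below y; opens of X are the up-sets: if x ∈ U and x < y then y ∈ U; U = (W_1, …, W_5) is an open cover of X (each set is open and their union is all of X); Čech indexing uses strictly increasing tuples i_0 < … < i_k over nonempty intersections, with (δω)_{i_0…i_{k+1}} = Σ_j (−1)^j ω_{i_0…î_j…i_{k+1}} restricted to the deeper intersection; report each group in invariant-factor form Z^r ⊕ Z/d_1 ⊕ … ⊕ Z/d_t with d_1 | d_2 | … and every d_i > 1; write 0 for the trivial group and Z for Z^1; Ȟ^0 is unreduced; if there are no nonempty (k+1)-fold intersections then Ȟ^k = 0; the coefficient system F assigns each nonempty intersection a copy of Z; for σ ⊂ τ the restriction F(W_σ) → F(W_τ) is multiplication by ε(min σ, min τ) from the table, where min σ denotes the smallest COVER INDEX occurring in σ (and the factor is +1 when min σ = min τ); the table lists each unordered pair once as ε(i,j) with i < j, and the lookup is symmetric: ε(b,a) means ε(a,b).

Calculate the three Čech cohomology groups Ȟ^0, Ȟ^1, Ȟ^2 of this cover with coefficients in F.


nonempty intersections:
  W12={h,p} W15={e,u} W23={k,m,n} W34={q} W45={f,j,r}
C dims 5,5; δ0: rk 4, SNF 1^4
Ȟ^0: (5−4)−0=1 ⇒ Z
Ȟ^1: (5−0)−4=1 ⇒ Z
Ȟ^2: (0−0)−0=0 ⇒ 0

Ȟ^0 ≅ Z,  Ȟ^1 ≅ Z,  Ȟ^2 ≅ 0


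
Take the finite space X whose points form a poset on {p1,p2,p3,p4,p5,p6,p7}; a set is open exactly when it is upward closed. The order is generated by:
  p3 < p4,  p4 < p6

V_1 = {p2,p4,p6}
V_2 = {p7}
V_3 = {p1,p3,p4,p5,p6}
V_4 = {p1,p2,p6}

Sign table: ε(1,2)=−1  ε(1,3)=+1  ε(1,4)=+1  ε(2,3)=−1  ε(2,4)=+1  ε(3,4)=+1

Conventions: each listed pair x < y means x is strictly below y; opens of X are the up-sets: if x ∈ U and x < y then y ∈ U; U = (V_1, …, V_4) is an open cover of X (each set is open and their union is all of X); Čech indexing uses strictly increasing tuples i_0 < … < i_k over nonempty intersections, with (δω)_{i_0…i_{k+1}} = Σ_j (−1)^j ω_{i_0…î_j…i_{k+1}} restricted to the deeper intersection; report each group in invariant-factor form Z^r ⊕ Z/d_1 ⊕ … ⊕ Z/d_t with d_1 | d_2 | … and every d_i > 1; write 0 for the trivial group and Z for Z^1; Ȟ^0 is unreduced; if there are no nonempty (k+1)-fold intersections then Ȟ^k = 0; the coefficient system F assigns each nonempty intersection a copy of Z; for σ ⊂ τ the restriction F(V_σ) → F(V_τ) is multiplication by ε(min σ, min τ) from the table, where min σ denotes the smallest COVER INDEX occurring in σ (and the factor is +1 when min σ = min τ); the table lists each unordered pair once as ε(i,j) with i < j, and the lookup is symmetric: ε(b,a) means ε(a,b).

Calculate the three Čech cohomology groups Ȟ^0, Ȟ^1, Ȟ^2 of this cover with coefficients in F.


nonempty intersections:
  V13={p4,p6} V14={p2,p6} V34={p1,p6}
  V134={p6}
C dims 4,3,1; δ0: rk 2, SNF 1^2; δ1: rk 1, SNF 1^1
Ȟ^0: (4−2)−0=2 ⇒ Z^2
Ȟ^1: (3−1)−2=0 ⇒ 0
Ȟ^2: (1−0)−1=0 ⇒ 0

Ȟ^0 = Z^2, Ȟ^1 = 0, Ȟ^2 = 0


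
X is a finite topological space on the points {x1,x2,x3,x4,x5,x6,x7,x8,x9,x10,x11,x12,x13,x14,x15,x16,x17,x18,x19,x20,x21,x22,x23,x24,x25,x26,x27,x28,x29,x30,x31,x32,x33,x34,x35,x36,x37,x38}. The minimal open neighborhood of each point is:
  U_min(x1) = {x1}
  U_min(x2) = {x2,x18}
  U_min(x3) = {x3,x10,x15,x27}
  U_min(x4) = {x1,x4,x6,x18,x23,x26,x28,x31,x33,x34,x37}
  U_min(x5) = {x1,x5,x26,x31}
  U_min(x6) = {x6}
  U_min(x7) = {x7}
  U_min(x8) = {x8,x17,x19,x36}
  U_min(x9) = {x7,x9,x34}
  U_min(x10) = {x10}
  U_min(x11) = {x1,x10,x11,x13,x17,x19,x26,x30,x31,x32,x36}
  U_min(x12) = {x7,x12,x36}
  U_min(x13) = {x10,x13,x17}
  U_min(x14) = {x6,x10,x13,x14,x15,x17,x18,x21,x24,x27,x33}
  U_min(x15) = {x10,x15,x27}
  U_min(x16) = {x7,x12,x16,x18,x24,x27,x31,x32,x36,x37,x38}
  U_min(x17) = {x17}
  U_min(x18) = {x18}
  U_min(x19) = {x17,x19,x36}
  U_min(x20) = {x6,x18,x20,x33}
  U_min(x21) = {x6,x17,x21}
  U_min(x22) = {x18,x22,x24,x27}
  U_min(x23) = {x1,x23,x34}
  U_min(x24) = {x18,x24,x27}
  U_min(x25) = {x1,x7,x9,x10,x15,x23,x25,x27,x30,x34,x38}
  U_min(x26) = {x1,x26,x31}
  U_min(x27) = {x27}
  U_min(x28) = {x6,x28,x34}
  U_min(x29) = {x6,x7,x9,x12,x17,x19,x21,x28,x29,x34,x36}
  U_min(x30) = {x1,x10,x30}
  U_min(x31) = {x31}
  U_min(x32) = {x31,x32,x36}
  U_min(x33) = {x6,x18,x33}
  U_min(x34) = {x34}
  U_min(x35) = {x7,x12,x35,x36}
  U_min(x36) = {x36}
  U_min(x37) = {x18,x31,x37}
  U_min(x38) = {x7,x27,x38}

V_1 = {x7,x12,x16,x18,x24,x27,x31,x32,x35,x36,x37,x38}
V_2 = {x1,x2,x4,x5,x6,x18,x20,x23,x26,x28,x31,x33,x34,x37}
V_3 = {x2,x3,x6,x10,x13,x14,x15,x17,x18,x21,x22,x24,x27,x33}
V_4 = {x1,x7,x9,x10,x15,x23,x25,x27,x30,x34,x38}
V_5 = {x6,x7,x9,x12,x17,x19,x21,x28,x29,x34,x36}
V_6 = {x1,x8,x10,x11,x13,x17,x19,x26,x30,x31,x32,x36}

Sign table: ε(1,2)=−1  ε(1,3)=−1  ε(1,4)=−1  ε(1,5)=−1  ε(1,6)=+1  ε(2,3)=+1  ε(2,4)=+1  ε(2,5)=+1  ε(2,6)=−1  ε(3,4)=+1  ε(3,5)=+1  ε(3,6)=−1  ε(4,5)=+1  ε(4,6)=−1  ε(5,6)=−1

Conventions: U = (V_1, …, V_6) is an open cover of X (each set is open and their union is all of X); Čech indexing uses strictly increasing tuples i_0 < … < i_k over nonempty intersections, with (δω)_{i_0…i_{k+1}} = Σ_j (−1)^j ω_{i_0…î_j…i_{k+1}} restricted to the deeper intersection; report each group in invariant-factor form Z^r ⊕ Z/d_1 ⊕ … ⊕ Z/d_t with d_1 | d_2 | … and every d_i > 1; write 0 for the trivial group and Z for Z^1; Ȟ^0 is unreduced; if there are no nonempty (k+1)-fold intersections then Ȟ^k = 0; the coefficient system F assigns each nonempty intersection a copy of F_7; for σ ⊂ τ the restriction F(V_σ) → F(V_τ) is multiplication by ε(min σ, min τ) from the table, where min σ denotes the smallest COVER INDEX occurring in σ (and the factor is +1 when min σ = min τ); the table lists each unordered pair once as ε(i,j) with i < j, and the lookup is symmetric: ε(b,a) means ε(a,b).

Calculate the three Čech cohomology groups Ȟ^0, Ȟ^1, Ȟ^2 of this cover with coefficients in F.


Ȟ^0 = Z/7; Ȟ^1 = 0; Ȟ^2 = 0

intersection data:
  V12={x18,x31,x37} V13={x18,x24,x27} V14={x7,x27,x38} V15={x7,x12,x36} V16={x31,x32,x36} V23={x2,x6,x18,x33} V24={x1,x23,x34} V25={x6,x28,x34} V26={x1,x26,x31} V34={x10,x15,x27} V35={x6,x17,x21} V36={x10,x13,x17} V45={x7,x9,x34} V46={x1,x10,x30} V56={x17,x19,x36}
  V123={x18} V126={x31} V134={x27} V145={x7} V156={x36} V235={x6} V245={x34} V246={x1} V346={x10} V356={x17}
C dims 6,15,10; δ0: rk_F7 5; δ1: rk_F7 10
Ȟ^0 = (6 − 5) − 0 = 1, so Ȟ^0 ≅ Z/7
Ȟ^1 = (15 − 10) − 5 = 0, so Ȟ^1 ≅ 0
Ȟ^2 = (10 − 0) − 10 = 0, so Ȟ^2 ≅ 0


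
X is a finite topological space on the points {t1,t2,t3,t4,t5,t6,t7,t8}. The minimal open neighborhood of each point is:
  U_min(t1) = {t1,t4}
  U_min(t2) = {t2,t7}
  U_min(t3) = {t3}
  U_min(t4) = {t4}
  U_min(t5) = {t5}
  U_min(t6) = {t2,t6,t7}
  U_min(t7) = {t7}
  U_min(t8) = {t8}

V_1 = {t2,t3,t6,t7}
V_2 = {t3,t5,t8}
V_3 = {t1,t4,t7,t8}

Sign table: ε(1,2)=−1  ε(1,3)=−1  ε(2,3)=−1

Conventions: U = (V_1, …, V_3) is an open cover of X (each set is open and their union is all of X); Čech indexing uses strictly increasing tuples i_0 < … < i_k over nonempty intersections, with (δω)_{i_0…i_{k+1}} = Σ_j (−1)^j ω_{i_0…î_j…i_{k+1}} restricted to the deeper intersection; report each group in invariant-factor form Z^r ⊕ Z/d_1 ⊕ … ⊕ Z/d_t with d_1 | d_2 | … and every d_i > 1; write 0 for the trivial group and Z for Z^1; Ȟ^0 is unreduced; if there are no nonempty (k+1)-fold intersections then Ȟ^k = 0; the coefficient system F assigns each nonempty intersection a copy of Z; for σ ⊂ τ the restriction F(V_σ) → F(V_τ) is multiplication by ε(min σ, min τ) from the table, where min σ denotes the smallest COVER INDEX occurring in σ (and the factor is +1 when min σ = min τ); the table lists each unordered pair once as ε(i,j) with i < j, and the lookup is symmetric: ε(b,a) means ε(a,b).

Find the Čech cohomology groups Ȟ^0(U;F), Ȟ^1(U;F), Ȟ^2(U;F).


Ȟ^0(U;F) ≅ 0; Ȟ^1(U;F) ≅ Z/2; Ȟ^2(U;F) ≅ 0

nerve of the cover:
  V12={t3} V13={t7} V23={t8}
C dims 3,3; δ0: rk 3, SNF 1^2·2
Ȟ^0 = (3 − 3) − 0 = 0, so Ȟ^0 ≅ 0
Ȟ^1 = (3 − 0) − 3 = 0 plus torsion [2], so Ȟ^1 ≅ Z/2
Ȟ^2 = (0 − 0) − 0 = 0, so Ȟ^2 ≅ 0


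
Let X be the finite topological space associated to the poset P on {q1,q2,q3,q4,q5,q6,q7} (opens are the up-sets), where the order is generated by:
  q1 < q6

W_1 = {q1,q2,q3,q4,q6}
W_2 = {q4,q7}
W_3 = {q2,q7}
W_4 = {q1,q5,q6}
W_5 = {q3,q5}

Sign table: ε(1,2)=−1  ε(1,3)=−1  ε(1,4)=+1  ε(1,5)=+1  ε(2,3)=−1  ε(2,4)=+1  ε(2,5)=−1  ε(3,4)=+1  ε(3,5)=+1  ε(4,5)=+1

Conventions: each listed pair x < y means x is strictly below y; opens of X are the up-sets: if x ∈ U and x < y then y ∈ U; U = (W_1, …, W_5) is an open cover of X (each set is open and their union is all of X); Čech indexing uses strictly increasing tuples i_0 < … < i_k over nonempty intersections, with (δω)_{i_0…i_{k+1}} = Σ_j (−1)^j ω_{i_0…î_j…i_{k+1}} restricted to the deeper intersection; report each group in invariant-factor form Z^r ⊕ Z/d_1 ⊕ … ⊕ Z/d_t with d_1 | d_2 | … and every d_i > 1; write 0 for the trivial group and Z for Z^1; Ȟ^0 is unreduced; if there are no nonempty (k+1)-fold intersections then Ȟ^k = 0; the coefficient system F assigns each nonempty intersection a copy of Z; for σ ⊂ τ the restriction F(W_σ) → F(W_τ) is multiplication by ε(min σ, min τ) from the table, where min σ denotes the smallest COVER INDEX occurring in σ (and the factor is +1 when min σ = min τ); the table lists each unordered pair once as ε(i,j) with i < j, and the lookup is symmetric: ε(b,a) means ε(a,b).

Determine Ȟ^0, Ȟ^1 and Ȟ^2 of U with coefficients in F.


nerve simplices:
  W12={q4} W13={q2} W14={q1,q6} W15={q3} W23={q7} W45={q5}
C dims 5,6; δ0: rk 5, SNF 1^4·2
degree 0: 5−5−0 = 0 → Ȟ^0 ≅ 0
degree 1: 6−0−5 = 1 plus torsion [2] → Ȟ^1 ≅ Z ⊕ Z/2
degree 2: 0−0−0 = 0 → Ȟ^2 ≅ 0

Ȟ^0(U;F) ≅ 0, Ȟ^1(U;F) ≅ Z ⊕ Z/2 and Ȟ^2(U;F) ≅ 0


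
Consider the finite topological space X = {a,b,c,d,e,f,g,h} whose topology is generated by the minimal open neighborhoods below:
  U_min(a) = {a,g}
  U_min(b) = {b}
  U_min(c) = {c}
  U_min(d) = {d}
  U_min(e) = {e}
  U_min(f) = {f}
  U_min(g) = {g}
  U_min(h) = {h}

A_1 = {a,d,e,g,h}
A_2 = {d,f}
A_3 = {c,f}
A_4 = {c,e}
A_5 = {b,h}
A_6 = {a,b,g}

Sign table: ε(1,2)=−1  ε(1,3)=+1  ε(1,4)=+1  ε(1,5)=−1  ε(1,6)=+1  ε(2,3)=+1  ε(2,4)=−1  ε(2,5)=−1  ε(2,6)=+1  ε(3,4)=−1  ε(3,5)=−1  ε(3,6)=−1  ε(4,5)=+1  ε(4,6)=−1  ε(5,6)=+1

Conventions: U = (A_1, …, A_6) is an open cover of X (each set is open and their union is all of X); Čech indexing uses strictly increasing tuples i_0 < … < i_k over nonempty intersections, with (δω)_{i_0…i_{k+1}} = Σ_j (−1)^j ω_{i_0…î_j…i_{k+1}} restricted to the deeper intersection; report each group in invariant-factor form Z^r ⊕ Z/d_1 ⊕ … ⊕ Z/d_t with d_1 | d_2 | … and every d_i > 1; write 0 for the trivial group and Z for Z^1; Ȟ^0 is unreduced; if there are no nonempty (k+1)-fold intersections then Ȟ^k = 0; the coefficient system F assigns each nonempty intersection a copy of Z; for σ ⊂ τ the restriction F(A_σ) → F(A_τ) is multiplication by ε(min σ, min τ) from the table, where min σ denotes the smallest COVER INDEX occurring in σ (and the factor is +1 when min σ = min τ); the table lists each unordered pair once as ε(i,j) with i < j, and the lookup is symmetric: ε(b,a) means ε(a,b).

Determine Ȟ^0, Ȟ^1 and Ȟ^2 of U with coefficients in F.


Ȟ^0(U;F) ≅ 0,  Ȟ^1(U;F) ≅ Z ⊕ Z/2,  Ȟ^2(U;F) ≅ 0

nerve simplices:
  A12={d} A14={e} A15={h} A16={a,g} A23={f} A34={c} A56={b}
C dims 6,7; δ0: rk 6, SNF 1^5·2
degree 0: 6−6−0 = 0 → Ȟ^0 ≅ 0
degree 1: 7−0−6 = 1 plus torsion [2] → Ȟ^1 ≅ Z ⊕ Z/2
degree 2: 0−0−0 = 0 → Ȟ^2 ≅ 0


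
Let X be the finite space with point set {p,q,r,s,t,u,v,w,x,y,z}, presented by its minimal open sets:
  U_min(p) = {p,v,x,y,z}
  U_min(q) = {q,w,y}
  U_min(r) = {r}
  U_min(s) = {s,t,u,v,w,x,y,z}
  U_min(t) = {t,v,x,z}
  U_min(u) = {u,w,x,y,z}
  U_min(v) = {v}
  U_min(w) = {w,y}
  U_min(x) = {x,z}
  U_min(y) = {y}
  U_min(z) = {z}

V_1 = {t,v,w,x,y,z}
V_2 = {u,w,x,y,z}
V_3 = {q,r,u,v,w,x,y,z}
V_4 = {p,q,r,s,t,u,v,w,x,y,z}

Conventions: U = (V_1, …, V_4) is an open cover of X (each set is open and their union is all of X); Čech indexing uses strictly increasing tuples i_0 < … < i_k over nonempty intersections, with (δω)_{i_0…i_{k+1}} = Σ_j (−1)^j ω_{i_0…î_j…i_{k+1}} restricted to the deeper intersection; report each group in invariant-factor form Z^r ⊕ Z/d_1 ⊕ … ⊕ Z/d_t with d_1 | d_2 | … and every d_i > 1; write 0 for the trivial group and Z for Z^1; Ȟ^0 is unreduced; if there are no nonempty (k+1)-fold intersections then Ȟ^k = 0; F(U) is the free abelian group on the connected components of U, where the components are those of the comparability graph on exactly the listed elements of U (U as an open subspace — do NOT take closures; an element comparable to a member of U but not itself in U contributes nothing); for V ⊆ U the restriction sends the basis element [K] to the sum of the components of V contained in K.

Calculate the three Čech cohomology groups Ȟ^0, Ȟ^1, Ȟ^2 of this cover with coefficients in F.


Ȟ^0(U;F) ≅ Z^2,  Ȟ^1(U;F) ≅ 0,  Ȟ^2(U;F) ≅ 0

cover nerve:
  V12={w,x,y,z} V13={v,w,x,y,z} V14={t,v,w,x,y,z} V23={u,w,x,y,z} V24={u,w,x,y,z} V34={q,r,u,v,w,x,y,z}
  V123={w,x,y,z} V124={w,x,y,z} V134={v,w,x,y,z} V234={u,w,x,y,z}
  V1234={w,x,y,z}
components per intersection:
  V1: {t,v,x,z} {w,y}
  V2: {u,w,x,y,z}
  V3: {q,u,w,x,y,z} {r} {v}
  V4: {p,q,s,t,u,v,w,x,y,z} {r}
  V12: {w,y} {x,z}
  V13: {v} {w,y} {x,z}
  V14: {t,v,x,z} {w,y}
  V23: {u,w,x,y,z}
  V24: {u,w,x,y,z}
  V34: {q,u,w,x,y,z} {r} {v}
  V123: {w,y} {x,z}
  V124: {w,y} {x,z}
  V134: {v} {w,y} {x,z}
  V234: {u,w,x,y,z}
  V1234: {w,y} {x,z}
C dims 8,12,8,2; δ0: rk 6, SNF 1^6; δ1: rk 6, SNF 1^6; δ2: rk 2, SNF 1^2
Ȟ^0: (8−6)−0=2 ⇒ Z^2
Ȟ^1: (12−6)−6=0 ⇒ 0
Ȟ^2: (8−2)−6=0 ⇒ 0


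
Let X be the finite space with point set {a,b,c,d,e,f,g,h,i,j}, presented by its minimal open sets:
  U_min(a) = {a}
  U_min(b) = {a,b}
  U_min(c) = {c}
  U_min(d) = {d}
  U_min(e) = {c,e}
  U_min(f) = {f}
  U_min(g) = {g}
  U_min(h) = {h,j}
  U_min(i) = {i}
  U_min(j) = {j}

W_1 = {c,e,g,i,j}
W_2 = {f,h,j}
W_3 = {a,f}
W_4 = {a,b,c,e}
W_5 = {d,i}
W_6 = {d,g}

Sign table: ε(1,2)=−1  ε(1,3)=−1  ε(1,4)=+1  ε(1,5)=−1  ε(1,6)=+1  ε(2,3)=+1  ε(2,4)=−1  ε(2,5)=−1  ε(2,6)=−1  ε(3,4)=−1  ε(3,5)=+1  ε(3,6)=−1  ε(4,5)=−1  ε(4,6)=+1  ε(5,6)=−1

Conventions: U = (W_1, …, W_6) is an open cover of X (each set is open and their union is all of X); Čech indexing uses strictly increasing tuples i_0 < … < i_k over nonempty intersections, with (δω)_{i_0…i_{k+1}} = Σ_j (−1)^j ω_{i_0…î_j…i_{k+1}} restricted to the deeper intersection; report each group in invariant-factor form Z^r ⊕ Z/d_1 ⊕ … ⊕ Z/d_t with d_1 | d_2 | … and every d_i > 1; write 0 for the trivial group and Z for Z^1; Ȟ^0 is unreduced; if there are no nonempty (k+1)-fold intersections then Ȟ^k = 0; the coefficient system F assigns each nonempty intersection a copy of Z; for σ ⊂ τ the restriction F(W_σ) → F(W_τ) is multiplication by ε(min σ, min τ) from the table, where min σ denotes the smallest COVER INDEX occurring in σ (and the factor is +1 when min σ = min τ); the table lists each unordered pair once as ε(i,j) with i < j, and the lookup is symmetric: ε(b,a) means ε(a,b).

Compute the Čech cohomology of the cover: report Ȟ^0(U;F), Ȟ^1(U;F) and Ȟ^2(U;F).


cover nerve:
  W12={j} W14={c,e} W15={i} W16={g} W23={f} W34={a} W56={d}
C dims 6,7; δ0: rk 5, SNF 1^5
Ȟ^0: (6−5)−0=1 ⇒ Z
Ȟ^1: (7−0)−5=2 ⇒ Z^2
Ȟ^2: (0−0)−0=0 ⇒ 0

Ȟ^0 = Z, Ȟ^1 = Z^2, Ȟ^2 = 0


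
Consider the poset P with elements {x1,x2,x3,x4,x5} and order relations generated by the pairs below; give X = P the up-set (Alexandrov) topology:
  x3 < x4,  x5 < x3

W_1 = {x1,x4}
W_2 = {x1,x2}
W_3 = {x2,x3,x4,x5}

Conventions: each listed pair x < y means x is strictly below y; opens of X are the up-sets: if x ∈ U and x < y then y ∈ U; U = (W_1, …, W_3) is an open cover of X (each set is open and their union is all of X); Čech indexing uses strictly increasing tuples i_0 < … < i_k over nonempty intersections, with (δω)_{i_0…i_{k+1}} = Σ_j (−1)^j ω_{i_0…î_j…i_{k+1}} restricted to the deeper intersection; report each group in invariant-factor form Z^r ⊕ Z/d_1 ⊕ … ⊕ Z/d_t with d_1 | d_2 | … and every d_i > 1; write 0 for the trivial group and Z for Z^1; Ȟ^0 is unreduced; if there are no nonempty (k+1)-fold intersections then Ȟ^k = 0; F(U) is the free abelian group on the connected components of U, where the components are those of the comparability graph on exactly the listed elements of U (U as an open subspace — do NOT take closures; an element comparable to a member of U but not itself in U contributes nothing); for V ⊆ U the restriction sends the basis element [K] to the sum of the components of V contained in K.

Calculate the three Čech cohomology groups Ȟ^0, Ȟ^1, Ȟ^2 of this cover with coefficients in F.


Ȟ^0 ≅ Z^3, Ȟ^1 ≅ 0, Ȟ^2 ≅ 0

nonempty intersections:
  W12={x1} W13={x4} W23={x2}
components per intersection:
  W1: {x1} {x4}
  W2: {x1} {x2}
  W3: {x2} {x3,x4,x5}
  W12: {x1}
  W13: {x4}
  W23: {x2}
C dims 6,3; δ0: rk 3, SNF 1^3
Ȟ^0: (6−3)−0=3 ⇒ Z^3
Ȟ^1: (3−0)−3=0 ⇒ 0
Ȟ^2: (0−0)−0=0 ⇒ 0


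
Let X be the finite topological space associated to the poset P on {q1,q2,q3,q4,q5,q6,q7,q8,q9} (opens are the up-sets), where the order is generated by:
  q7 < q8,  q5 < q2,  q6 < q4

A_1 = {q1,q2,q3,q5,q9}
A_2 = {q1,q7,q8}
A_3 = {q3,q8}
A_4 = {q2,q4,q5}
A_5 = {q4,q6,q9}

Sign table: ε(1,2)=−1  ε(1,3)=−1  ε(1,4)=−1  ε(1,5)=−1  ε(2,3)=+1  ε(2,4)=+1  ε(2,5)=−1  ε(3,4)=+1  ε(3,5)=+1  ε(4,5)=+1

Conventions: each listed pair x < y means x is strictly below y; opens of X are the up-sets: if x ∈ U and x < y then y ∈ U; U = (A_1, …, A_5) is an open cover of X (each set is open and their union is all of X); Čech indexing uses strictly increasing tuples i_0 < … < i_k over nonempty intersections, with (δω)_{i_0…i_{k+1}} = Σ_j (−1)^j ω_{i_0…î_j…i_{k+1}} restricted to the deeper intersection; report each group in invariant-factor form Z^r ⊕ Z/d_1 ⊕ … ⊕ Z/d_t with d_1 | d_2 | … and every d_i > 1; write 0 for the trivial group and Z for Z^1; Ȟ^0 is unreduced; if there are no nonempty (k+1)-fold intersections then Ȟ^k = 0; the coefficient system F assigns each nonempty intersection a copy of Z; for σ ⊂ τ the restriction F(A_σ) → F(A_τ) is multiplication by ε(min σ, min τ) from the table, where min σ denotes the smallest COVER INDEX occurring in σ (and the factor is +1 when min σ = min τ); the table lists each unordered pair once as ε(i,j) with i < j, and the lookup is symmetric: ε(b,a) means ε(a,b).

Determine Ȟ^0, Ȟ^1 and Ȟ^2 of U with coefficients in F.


nerve of the cover:
  A12={q1} A13={q3} A14={q2,q5} A15={q9} A23={q8} A45={q4}
C dims 5,6; δ0: rk 4, SNF 1^4
Ȟ^0 = (5 − 4) − 0 = 1, so Ȟ^0 ≅ Z
Ȟ^1 = (6 − 0) − 4 = 2, so Ȟ^1 ≅ Z^2
Ȟ^2 = (0 − 0) − 0 = 0, so Ȟ^2 ≅ 0

Ȟ^0 ≅ Z,  Ȟ^1 ≅ Z^2,  Ȟ^2 ≅ 0


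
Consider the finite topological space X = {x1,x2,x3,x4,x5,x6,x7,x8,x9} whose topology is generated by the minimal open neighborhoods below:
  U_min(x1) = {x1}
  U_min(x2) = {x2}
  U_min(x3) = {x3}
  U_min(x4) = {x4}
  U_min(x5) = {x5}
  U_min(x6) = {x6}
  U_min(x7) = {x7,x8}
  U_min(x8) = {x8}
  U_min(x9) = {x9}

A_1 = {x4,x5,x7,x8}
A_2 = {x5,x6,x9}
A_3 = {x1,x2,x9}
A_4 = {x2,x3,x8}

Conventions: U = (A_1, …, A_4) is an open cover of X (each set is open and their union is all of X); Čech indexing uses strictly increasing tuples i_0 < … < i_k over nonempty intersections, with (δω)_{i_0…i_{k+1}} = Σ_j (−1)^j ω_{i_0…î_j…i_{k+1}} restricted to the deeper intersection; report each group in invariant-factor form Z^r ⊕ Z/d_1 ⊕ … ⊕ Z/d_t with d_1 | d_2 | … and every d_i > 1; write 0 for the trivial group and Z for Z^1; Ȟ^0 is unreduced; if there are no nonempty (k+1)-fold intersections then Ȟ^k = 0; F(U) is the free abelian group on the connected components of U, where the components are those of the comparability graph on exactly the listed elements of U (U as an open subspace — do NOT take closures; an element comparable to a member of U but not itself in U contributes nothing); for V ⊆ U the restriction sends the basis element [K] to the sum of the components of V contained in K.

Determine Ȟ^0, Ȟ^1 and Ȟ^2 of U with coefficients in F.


Ȟ^0 ≅ Z^8; Ȟ^1 ≅ 0; Ȟ^2 ≅ 0

nerve simplices:
  A12={x5} A14={x8} A23={x9} A34={x2}
components per intersection:
  A1: {x4} {x5} {x7,x8}
  A2: {x5} {x6} {x9}
  A3: {x1} {x2} {x9}
  A4: {x2} {x3} {x8}
  A12: {x5}
  A14: {x8}
  A23: {x9}
  A34: {x2}
C dims 12,4; δ0: rk 4, SNF 1^4
degree 0: 12−4−0 = 8 → Ȟ^0 ≅ Z^8
degree 1: 4−0−4 = 0 → Ȟ^1 ≅ 0
degree 2: 0−0−0 = 0 → Ȟ^2 ≅ 0


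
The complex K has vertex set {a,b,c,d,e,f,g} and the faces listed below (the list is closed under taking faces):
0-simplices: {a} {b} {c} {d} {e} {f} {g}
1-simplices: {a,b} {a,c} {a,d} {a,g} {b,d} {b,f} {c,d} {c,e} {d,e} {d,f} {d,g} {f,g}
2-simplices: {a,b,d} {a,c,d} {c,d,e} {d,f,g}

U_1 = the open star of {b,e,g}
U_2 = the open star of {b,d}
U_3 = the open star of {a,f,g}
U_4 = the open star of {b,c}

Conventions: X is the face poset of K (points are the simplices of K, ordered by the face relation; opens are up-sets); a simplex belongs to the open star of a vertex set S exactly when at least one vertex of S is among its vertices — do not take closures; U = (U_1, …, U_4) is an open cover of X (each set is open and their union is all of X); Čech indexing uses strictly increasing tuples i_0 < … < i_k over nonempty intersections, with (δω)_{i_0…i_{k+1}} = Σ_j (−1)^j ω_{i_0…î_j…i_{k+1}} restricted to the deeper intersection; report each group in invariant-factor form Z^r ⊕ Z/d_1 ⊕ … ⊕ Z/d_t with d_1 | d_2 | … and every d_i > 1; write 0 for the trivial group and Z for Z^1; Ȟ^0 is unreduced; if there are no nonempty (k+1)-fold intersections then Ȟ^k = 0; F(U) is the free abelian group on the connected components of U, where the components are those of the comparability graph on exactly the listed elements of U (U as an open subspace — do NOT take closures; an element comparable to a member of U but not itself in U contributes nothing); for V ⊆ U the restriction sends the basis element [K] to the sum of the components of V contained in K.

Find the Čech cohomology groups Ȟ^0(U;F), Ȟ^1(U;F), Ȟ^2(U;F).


cover nerve:
  U1={{b},{e},{g},{a,b},{a,g},{b,d},{b,f},{c,e},{d,e},{d,g},{f,g},{a,b,d},{c,d,e},{d,f,g}} U2={{b},{d},{a,b},{a,d},{b,d},{b,f},{c,d},{d,e},{d,f},{d,g},{a,b,d},{a,c,d},{c,d,e},{d,f,g}} U3={{a},{f},{g},{a,b},{a,c},{a,d},{a,g},{b,f},{d,f},{d,g},{f,g},{a,b,d},{a,c,d},{d,f,g}} U4={{b},{c},{a,b},{a,c},{b,d},{b,f},{c,d},{c,e},{a,b,d},{a,c,d},{c,d,e}}
  U12={{b},{a,b},{b,d},{b,f},{d,e},{d,g},{a,b,d},{c,d,e},{d,f,g}} U13={{g},{a,b},{a,g},{b,f},{d,g},{f,g},{a,b,d},{d,f,g}} U14={{b},{a,b},{b,d},{b,f},{c,e},{a,b,d},{c,d,e}} U23={{a,b},{a,d},{b,f},{d,f},{d,g},{a,b,d},{a,c,d},{d,f,g}} U24={{b},{a,b},{b,d},{b,f},{c,d},{a,b,d},{a,c,d},{c,d,e}} U34={{a,b},{a,c},{b,f},{a,b,d},{a,c,d}}
  U123={{a,b},{b,f},{d,g},{a,b,d},{d,f,g}} U124={{b},{a,b},{b,d},{b,f},{a,b,d},{c,d,e}} U134={{a,b},{b,f},{a,b,d}} U234={{a,b},{b,f},{a,b,d},{a,c,d}}
  U1234={{a,b},{b,f},{a,b,d}}
components per intersection:
  U1: {{b},{a,b},{b,d},{b,f},{a,b,d}} {{e},{c,e},{d,e},{c,d,e}} {{g},{a,g},{d,g},{f,g},{d,f,g}}
  U2: {{b},{d},{a,b},{a,d},{b,d},{b,f},{c,d},{d,e},{d,f},{d,g},{a,b,d},{a,c,d},{c,d,e},{d,f,g}}
  U3: {{a},{f},{g},{a,b},{a,c},{a,d},{a,g},{b,f},{d,f},{d,g},{f,g},{a,b,d},{a,c,d},{d,f,g}}
  U4: {{b},{a,b},{b,d},{b,f},{a,b,d}} {{c},{a,c},{c,d},{c,e},{a,c,d},{c,d,e}}
  U12: {{b},{a,b},{b,d},{b,f},{a,b,d}} {{d,e},{c,d,e}} {{d,g},{d,f,g}}
  U13: {{g},{a,g},{d,g},{f,g},{d,f,g}} {{a,b},{a,b,d}} {{b,f}}
  U14: {{b},{a,b},{b,d},{b,f},{a,b,d}} {{c,e},{c,d,e}}
  U23: {{a,b},{a,d},{a,b,d},{a,c,d}} {{b,f}} {{d,f},{d,g},{d,f,g}}
  U24: {{b},{a,b},{b,d},{b,f},{a,b,d}} {{c,d},{a,c,d},{c,d,e}}
  U34: {{a,b},{a,b,d}} {{a,c},{a,c,d}} {{b,f}}
  U123: {{a,b},{a,b,d}} {{b,f}} {{d,g},{d,f,g}}
  U124: {{b},{a,b},{b,d},{b,f},{a,b,d}} {{c,d,e}}
  U134: {{a,b},{a,b,d}} {{b,f}}
  U234: {{a,b},{a,b,d}} {{b,f}} {{a,c,d}}
  U1234: {{a,b},{a,b,d}} {{b,f}}
C dims 7,16,10,2; δ0: rk 6, SNF 1^6; δ1: rk 8, SNF 1^8; δ2: rk 2, SNF 1^2
Ȟ^0: (7−6)−0=1 ⇒ Z
Ȟ^1: (16−8)−6=2 ⇒ Z^2
Ȟ^2: (10−2)−8=0 ⇒ 0

Ȟ^0 = Z, Ȟ^1 = Z^2, Ȟ^2 = 0


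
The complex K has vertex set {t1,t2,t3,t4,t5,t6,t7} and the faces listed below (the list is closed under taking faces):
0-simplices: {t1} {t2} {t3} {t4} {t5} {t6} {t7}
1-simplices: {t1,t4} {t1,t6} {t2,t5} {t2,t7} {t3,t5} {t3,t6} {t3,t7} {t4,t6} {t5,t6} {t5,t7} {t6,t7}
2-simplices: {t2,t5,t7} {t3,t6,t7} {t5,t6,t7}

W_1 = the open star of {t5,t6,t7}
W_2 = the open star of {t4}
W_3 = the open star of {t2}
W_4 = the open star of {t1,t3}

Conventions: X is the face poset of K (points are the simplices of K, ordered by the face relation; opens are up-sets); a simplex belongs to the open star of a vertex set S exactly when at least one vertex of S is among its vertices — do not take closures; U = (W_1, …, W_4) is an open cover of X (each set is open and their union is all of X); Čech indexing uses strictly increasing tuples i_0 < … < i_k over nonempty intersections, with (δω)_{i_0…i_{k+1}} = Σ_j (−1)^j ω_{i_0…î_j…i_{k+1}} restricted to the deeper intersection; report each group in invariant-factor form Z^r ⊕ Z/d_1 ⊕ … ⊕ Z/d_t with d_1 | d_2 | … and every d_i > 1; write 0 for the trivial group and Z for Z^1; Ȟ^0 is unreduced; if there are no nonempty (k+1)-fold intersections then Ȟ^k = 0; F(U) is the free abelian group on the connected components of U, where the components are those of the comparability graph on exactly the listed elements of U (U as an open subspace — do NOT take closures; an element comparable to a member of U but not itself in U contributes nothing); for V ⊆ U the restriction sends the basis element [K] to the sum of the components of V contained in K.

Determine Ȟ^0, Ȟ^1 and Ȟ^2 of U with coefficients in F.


Ȟ^0 ≅ Z; Ȟ^1 ≅ Z^2; Ȟ^2 ≅ 0

nonempty intersections:
  W1={{t5},{t6},{t7},{t1,t6},{t2,t5},{t2,t7},{t3,t5},{t3,t6},{t3,t7},{t4,t6},{t5,t6},{t5,t7},{t6,t7},{t2,t5,t7},{t3,t6,t7},{t5,t6,t7}} W2={{t4},{t1,t4},{t4,t6}} W3={{t2},{t2,t5},{t2,t7},{t2,t5,t7}} W4={{t1},{t3},{t1,t4},{t1,t6},{t3,t5},{t3,t6},{t3,t7},{t3,t6,t7}}
  W12={{t4,t6}} W13={{t2,t5},{t2,t7},{t2,t5,t7}} W14={{t1,t6},{t3,t5},{t3,t6},{t3,t7},{t3,t6,t7}} W24={{t1,t4}}
components per intersection:
  W1: {{t5},{t6},{t7},{t1,t6},{t2,t5},{t2,t7},{t3,t5},{t3,t6},{t3,t7},{t4,t6},{t5,t6},{t5,t7},{t6,t7},{t2,t5,t7},{t3,t6,t7},{t5,t6,t7}}
  W2: {{t4},{t1,t4},{t4,t6}}
  W3: {{t2},{t2,t5},{t2,t7},{t2,t5,t7}}
  W4: {{t1},{t1,t4},{t1,t6}} {{t3},{t3,t5},{t3,t6},{t3,t7},{t3,t6,t7}}
  W12: {{t4,t6}}
  W13: {{t2,t5},{t2,t7},{t2,t5,t7}}
  W14: {{t1,t6}} {{t3,t5}} {{t3,t6},{t3,t7},{t3,t6,t7}}
  W24: {{t1,t4}}
C dims 5,6; δ0: rk 4, SNF 1^4
Ȟ^0: (5−4)−0=1 ⇒ Z
Ȟ^1: (6−0)−4=2 ⇒ Z^2
Ȟ^2: (0−0)−0=0 ⇒ 0


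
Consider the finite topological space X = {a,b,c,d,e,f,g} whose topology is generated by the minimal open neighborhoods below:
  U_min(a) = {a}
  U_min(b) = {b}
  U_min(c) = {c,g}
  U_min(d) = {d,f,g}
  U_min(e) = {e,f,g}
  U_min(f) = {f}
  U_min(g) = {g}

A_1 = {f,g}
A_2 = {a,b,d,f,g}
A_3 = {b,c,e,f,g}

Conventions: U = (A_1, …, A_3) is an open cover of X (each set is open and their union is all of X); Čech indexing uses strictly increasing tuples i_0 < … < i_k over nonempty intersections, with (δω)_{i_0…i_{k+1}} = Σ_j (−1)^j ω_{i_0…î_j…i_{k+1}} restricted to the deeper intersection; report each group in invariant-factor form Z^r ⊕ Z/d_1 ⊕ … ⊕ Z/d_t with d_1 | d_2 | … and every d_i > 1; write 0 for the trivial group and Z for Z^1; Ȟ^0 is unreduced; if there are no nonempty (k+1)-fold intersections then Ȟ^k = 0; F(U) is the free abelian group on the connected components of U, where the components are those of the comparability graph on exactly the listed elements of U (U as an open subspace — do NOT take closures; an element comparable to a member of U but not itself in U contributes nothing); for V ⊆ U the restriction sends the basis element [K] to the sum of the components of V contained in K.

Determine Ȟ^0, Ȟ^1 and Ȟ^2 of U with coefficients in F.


nonempty intersections:
  A12={f,g} A13={f,g} A23={b,f,g}
  A123={f,g}
components per intersection:
  A1: {f} {g}
  A2: {a} {b} {d,f,g}
  A3: {b} {c,e,f,g}
  A12: {f} {g}
  A13: {f} {g}
  A23: {b} {f} {g}
  A123: {f} {g}
C dims 7,7,2; δ0: rk 4, SNF 1^4; δ1: rk 2, SNF 1^2
Ȟ^0: (7−4)−0=3 ⇒ Z^3
Ȟ^1: (7−2)−4=1 ⇒ Z
Ȟ^2: (2−0)−2=0 ⇒ 0

Ȟ^0 ≅ Z^3, Ȟ^1 ≅ Z, Ȟ^2 ≅ 0


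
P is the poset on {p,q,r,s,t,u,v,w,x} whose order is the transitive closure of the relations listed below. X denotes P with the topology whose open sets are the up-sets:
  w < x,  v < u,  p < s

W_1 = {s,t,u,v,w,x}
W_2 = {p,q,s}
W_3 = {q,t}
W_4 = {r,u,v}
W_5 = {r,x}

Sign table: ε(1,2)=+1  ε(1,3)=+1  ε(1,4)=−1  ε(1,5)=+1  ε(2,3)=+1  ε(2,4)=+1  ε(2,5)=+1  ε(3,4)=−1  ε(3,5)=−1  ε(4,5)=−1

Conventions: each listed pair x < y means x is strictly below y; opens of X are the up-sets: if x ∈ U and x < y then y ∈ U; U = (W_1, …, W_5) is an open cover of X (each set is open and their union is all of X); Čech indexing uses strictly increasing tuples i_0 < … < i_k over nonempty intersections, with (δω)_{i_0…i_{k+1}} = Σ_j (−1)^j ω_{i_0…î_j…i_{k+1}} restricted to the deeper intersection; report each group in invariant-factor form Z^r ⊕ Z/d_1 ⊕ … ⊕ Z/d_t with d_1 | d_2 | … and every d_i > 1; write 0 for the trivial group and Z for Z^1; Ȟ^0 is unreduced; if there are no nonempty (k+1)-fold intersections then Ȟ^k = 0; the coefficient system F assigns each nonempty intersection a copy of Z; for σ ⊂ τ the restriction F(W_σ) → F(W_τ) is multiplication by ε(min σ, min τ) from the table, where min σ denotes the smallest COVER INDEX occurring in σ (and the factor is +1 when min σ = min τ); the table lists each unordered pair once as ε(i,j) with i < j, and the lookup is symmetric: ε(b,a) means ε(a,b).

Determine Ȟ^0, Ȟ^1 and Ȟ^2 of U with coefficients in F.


Ȟ^0(U;F) ≅ Z; Ȟ^1(U;F) ≅ Z^2; Ȟ^2(U;F) ≅ 0

cover nerve:
  W12={s} W13={t} W14={u,v} W15={x} W23={q} W45={r}
C dims 5,6; δ0: rk 4, SNF 1^4
Ȟ^0: (5−4)−0=1 ⇒ Z
Ȟ^1: (6−0)−4=2 ⇒ Z^2
Ȟ^2: (0−0)−0=0 ⇒ 0


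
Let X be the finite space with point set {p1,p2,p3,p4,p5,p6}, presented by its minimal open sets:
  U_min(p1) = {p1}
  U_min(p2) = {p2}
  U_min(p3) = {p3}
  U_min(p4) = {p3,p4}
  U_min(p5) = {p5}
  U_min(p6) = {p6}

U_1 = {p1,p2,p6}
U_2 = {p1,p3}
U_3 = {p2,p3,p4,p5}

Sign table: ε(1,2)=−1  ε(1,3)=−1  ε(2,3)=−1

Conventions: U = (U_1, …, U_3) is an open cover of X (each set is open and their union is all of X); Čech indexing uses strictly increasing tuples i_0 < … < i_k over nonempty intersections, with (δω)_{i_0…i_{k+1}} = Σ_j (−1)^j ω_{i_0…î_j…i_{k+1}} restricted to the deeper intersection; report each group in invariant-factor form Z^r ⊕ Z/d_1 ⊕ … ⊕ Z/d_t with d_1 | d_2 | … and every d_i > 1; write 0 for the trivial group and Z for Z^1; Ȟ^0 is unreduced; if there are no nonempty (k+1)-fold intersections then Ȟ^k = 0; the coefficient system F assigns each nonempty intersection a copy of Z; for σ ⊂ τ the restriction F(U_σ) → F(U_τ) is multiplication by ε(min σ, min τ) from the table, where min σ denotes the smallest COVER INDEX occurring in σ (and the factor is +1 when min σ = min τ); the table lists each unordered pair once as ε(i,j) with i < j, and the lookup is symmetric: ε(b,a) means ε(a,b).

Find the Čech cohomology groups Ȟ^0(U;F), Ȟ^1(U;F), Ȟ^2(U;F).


Ȟ^0 ≅ 0,  Ȟ^1 ≅ Z/2,  Ȟ^2 ≅ 0

nonempty overlaps:
  U12={p1} U13={p2} U23={p3}
C dims 3,3; δ0: rk 3, SNF 1^2·2
degree 0: 3−3−0 = 0 → Ȟ^0 ≅ 0
degree 1: 3−0−3 = 0 plus torsion [2] → Ȟ^1 ≅ Z/2
degree 2: 0−0−0 = 0 → Ȟ^2 ≅ 0


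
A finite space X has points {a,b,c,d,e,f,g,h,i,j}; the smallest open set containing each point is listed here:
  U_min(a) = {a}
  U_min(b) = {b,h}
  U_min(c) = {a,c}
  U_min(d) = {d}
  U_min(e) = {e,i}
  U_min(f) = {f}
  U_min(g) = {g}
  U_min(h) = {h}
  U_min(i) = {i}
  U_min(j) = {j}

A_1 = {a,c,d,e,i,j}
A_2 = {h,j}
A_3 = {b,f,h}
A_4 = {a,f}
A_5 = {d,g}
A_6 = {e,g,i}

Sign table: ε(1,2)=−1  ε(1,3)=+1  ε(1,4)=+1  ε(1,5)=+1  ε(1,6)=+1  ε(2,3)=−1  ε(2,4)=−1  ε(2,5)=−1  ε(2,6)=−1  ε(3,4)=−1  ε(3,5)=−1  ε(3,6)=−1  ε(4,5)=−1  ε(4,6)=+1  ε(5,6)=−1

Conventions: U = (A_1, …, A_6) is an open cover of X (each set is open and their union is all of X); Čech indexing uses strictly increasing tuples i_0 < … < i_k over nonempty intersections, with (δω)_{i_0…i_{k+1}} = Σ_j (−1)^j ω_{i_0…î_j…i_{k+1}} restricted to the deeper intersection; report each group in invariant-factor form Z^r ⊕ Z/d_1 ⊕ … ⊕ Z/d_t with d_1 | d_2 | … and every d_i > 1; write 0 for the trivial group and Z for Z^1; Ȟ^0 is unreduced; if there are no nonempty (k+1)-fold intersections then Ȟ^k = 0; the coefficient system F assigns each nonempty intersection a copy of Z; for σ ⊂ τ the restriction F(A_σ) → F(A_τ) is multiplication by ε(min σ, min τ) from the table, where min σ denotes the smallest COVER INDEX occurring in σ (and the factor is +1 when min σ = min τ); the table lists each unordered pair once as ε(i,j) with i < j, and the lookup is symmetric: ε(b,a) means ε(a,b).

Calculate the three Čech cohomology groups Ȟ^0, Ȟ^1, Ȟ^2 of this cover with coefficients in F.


intersection data:
  A12={j} A14={a} A15={d} A16={e,i} A23={h} A34={f} A56={g}
C dims 6,7; δ0: rk 6, SNF 1^5·2
Ȟ^0 = (6 − 6) − 0 = 0, so Ȟ^0 ≅ 0
Ȟ^1 = (7 − 0) − 6 = 1 plus torsion [2], so Ȟ^1 ≅ Z ⊕ Z/2
Ȟ^2 = (0 − 0) − 0 = 0, so Ȟ^2 ≅ 0

Ȟ^0 ≅ 0, Ȟ^1 ≅ Z ⊕ Z/2 and Ȟ^2 ≅ 0
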